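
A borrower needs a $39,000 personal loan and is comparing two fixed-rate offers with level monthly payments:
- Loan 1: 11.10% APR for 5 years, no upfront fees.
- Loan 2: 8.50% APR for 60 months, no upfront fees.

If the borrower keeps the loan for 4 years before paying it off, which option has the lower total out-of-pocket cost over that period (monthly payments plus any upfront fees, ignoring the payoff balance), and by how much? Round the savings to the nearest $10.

Loan 1: at 11.10% the monthly rate is 0.0092500, so the payment is 39,000 × 0.0092500 / (1 − 1.0092500^−60) = $849.90.
Loan 2: monthly rate = 8.5%/12 = 0.0070833; payment = 39,000 × 0.0070833 / (1 − (1+0.0070833)^−60) = $800.14.
Over 48 months: Loan 1 costs 48 × $849.90 = $40,795.20; Loan 2 costs 48 × $800.14 = $38,406.72.
Loan 2 is cheaper by $40,795.20 − $38,406.72 = $2,388.48.

Loan 2 by $2,390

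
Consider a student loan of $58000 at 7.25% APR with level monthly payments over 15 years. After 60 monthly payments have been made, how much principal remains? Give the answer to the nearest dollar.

$45,098

With monthly rate i = 7.25%/12 = 0.0060417, the balance after k of n payments is P · [(1+i)^n − (1+i)^k] / [(1+i)^n − 1].
(1+0.0060417)^180 = 2.95715606 and (1+0.0060417)^60 = 1.43535089, so the balance is 58,000 × (2.95715606 − 1.43535089) / (2.95715606 − 1) = $45,098.45.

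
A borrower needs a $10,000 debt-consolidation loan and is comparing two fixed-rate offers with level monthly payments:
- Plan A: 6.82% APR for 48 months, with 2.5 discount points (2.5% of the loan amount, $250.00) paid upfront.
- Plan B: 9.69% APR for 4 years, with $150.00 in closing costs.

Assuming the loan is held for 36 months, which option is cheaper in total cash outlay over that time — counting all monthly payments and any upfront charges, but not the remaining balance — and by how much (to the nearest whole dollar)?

Plan A: at 6.82% the monthly rate is 0.0056833, so the payment is 10,000 × 0.0056833 / (1 − 1.0056833^−48) = $238.63.
Plan B: monthly rate = 9.69%/12 = 0.0080750; payment = 10,000 × 0.0080750 / (1 − (1+0.0080750)^−48) = $252.14.
Over 36 months: Plan A costs 36 × $238.63 + $250.00 = $8,840.68; Plan B costs 36 × $252.14 + $150.00 = $9,227.04.
Plan A is cheaper by $9,227.04 − $8,840.68 = $386.36.

Plan A by $386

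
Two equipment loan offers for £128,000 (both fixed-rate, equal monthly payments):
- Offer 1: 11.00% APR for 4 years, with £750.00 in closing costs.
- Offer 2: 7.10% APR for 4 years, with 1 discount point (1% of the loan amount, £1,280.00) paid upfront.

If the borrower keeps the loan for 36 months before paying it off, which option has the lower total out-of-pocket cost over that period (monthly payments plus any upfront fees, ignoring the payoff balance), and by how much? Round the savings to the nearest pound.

Offer 2 by £8,008

Offer 1: at 11.00% the monthly rate is 0.0091667, so the payment is 128,000 × 0.0091667 / (1 − 1.0091667^−48) = £3,308.23.
Offer 2: monthly rate = 7.1%/12 = 0.0059167; payment = 128,000 × 0.0059167 / (1 − (1+0.0059167)^−48) = £3,071.06.
Over 36 months: Offer 1 costs 36 × £3,308.23 + £750.00 = £119,846.28; Offer 2 costs 36 × £3,071.06 + £1,280.00 = £111,838.16.
Offer 2 is cheaper by £119,846.28 − £111,838.16 = £8,008.12.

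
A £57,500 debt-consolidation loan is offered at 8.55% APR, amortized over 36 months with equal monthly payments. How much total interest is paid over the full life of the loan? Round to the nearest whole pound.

Monthly rate = 8.55%/12 = 0.0071250; payment = 57,500 × 0.0071250 / (1 − (1+0.0071250)^−36) = £1,816.47.
Total paid = 36 × £1,816.47 = £65,392.92; interest = £65,392.92 − £57,500 = £7,892.92.

£7,893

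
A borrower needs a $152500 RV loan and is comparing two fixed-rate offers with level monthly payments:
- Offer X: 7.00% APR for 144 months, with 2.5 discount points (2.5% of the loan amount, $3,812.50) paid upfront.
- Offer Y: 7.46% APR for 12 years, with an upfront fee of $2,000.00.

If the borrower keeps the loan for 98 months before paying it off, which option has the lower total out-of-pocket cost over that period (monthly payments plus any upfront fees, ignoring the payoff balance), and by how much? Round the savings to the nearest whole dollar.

Offer X: at 7.00% the monthly rate is 0.0058333, so the payment is 152,500 × 0.0058333 / (1 − 1.0058333^−144) = $1,568.28.
Offer Y: at 7.46% the monthly rate is 0.0062167, so the payment is 152,500 × 0.0062167 / (1 − 1.0062167^−144) = $1,605.92.
Over 98 months: Offer X costs 98 × $1,568.28 + $3,812.50 = $157,503.94; Offer Y costs 98 × $1,605.92 + $2,000.00 = $159,380.16.
Offer X is cheaper by $159,380.16 − $157,503.94 = $1,876.22.

Offer X by $1,876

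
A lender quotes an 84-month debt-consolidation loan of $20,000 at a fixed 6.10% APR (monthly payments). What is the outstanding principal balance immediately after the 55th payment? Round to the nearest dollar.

With monthly rate i = 6.1%/12 = 0.0050833, the balance after k of n payments is P · [(1+i)^n − (1+i)^k] / [(1+i)^n − 1].
(1+0.0050833)^84 = 1.53099580 and (1+0.0050833)^55 = 1.32164229, so the balance is 20,000 × (1.53099580 − 1.32164229) / (1.53099580 − 1) = $7,885.32.

$7,885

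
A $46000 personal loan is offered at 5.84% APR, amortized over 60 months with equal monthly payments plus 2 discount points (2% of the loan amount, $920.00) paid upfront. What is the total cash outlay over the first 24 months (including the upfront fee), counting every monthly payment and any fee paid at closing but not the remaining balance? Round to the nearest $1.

At 5.84% the monthly rate is 0.0048667, so the payment is 46,000 × 0.0048667 / (1 − 1.0048667^−60) = $885.89.
Total outlay = 24 × $885.89 + $920.00 = $22,181.36.

$22,181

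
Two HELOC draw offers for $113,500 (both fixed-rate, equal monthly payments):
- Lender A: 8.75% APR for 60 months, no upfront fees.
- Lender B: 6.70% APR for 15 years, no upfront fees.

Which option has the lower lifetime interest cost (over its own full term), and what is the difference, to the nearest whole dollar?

Lender A by $39,682

Lender A: at 8.75% the monthly rate is 0.0072917, so the payment is 113,500 × 0.0072917 / (1 − 1.0072917^−60) = $2,342.33.
Total interest on Lender A = 60 × $2,342.33 − $113,500 = $27,039.80.
Lender B: monthly rate = 6.7%/12 = 0.0055833; payment = 113,500 × 0.0055833 / (1 − (1+0.0055833)^−180) = $1,001.23.
Total interest on Lender B = 180 × $1,001.23 − $113,500 = $66,721.40.
Lender A is lower by $39,681.60.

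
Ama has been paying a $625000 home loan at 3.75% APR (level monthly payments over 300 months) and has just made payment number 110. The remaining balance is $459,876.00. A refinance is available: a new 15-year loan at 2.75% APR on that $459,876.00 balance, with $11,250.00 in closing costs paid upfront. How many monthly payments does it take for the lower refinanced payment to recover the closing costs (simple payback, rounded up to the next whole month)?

Current payment = 625,000 × 3.75%/12 / (1 − (1+0.0031250)^−300) = $3,213.32.
Refinanced payment = 459,876.00 × 0.0022917 / (1 − (1+0.0022917)^−180) = $3,120.82.
Monthly savings = $3,213.32 − $3,120.82 = $92.50.
Break-even = $11,250.00 / $92.50 = 121.62 → 122 months.

122 months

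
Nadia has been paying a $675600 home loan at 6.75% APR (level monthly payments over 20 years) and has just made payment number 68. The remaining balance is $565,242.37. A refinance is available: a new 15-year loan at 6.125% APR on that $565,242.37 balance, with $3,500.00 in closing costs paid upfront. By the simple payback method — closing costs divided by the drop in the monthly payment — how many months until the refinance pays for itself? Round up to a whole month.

Current payment = 675,600 × 6.75%/12 / (1 − (1+0.0056250)^−240) = $5,137.02.
Refinanced payment = 565,242.37 × 0.0051042 / (1 − (1+0.0051042)^−180) = $4,808.09.
Monthly savings = $5,137.02 − $4,808.09 = $328.93.
Break-even = $3,500.00 / $328.93 = 10.64 → 11 months.

11 months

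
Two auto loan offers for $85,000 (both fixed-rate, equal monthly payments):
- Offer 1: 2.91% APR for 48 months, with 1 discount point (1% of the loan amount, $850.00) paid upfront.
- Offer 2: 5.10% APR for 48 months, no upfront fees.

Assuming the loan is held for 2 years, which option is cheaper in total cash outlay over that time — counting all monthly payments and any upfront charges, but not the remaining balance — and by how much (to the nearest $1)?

Offer 1: monthly rate = 2.91%/12 = 0.0024250; payment = 85,000 × 0.0024250 / (1 − (1+0.0024250)^−48) = $1,878.04.
Offer 2: at 5.10% the monthly rate is 0.0042500, so the payment is 85,000 × 0.0042500 / (1 − 1.0042500^−48) = $1,961.34.
Over 24 months: Offer 1 costs 24 × $1,878.04 + $850.00 = $45,922.96; Offer 2 costs 24 × $1,961.34 = $47,072.16.
Offer 1 is cheaper by $47,072.16 − $45,922.96 = $1,149.20.

Offer 1 by $1,149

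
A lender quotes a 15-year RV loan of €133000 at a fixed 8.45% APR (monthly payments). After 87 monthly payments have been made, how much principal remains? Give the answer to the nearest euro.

€88,881

With monthly rate i = 8.45%/12 = 0.0070417, the balance after k of n payments is P · [(1+i)^n − (1+i)^k] / [(1+i)^n − 1].
(1+0.0070417)^180 = 3.53621938 and (1+0.0070417)^87 = 1.84131156, so the balance is 133,000 × (3.53621938 − 1.84131156) / (3.53621938 − 1) = €88,881.40.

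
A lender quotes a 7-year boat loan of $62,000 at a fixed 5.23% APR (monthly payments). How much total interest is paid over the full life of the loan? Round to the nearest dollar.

At 5.23% the monthly rate is 0.0043583, so the payment is 62,000 × 0.0043583 / (1 − 1.0043583^−84) = $883.02.
Total paid = 84 × $883.02 = $74,173.68; interest = $74,173.68 − $62,000 = $12,173.68.

$12,174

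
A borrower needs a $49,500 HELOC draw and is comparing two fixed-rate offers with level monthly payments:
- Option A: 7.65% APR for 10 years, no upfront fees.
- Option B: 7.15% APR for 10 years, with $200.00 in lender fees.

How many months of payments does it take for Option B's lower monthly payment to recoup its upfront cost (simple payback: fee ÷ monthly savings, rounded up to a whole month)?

16 months

Option A: at 7.65% the monthly rate is 0.0063750, so the payment is 49,500 × 0.0063750 / (1 − 1.0063750^−120) = $591.46.
Option B: at 7.15% the monthly rate is 0.0059583, so the payment is 49,500 × 0.0059583 / (1 − 1.0059583^−120) = $578.57.
Monthly savings = $591.46 − $578.57 = $12.89.
Break-even = $200.00 / $12.89 = 15.52 → 16 months.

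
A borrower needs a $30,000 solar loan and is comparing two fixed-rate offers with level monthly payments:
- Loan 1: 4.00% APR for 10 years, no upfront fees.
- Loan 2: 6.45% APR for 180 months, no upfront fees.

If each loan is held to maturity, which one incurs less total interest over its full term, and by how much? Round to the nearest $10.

Loan 1 by $10,440

Loan 1: monthly rate = 4%/12 = 0.0033333; payment = 30,000 × 0.0033333 / (1 − (1+0.0033333)^−120) = $303.74.
Total interest on Loan 1 = 120 × $303.74 − $30,000 = $6,448.80.
Loan 2: monthly rate = 6.45%/12 = 0.0053750; payment = 30,000 × 0.0053750 / (1 − (1+0.0053750)^−180) = $260.51.
Total interest on Loan 2 = 180 × $260.51 − $30,000 = $16,891.80.
Loan 1 is lower by $10,443.00.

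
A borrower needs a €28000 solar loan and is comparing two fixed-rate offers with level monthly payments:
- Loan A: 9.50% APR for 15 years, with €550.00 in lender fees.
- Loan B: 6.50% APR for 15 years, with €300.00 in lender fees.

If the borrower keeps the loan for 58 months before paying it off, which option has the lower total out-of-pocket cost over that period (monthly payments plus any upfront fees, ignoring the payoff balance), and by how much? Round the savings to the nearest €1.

Loan A: at 9.50% the monthly rate is 0.0079167, so the payment is 28,000 × 0.0079167 / (1 − 1.0079167^−180) = €292.38.
Loan B: monthly rate = 6.5%/12 = 0.0054167; payment = 28,000 × 0.0054167 / (1 − (1+0.0054167)^−180) = €243.91.
Over 58 months: Loan A costs 58 × €292.38 + €550.00 = €17,508.04; Loan B costs 58 × €243.91 + €300.00 = €14,446.78.
Loan B is cheaper by €17,508.04 − €14,446.78 = €3,061.26.

Loan B by €3,061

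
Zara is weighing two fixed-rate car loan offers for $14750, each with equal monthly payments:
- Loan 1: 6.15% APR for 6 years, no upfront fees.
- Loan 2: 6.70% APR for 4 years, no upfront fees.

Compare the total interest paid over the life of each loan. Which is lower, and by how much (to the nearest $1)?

Loan 2 by $820

Loan 1: at 6.15% the monthly rate is 0.0051250, so the payment is 14,750 × 0.0051250 / (1 − 1.0051250^−72) = $245.50.
Total interest on Loan 1 = 72 × $245.50 − $14,750 = $2,926.00.
Loan 2: at 6.70% the monthly rate is 0.0055833, so the payment is 14,750 × 0.0055833 / (1 − 1.0055833^−48) = $351.16.
Total interest on Loan 2 = 48 × $351.16 − $14,750 = $2,105.68.
Loan 2 is lower by $820.32.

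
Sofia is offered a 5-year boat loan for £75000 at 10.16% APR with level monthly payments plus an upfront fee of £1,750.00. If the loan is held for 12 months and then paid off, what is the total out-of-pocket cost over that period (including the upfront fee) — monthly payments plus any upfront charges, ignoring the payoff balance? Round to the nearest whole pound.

£20,943

At 10.16% the monthly rate is 0.0084667, so the payment is 75,000 × 0.0084667 / (1 − 1.0084667^−60) = £1,599.44.
Total outlay = 12 × £1,599.44 + £1,750.00 = £20,943.28.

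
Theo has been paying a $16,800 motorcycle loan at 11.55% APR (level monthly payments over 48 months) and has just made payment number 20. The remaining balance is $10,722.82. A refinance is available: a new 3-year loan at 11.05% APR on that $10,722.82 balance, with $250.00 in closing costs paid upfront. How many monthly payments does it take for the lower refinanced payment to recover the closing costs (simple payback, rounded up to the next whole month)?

3 months

Current payment = 16,800 × 11.55%/12 / (1 − (1+0.0096250)^−48) = $438.71.
Refinanced payment = 10,722.82 × 0.0092083 / (1 − (1+0.0092083)^−36) = $351.31.
Monthly savings = $438.71 − $351.31 = $87.40.
Break-even = $250.00 / $87.40 = 2.86 → 3 months.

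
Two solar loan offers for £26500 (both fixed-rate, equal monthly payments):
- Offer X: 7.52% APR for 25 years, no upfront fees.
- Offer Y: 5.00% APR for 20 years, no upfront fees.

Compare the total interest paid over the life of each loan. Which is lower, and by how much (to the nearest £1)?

Offer Y by £16,880

Offer X: monthly rate = 7.52%/12 = 0.0062667; payment = 26,500 × 0.0062667 / (1 − (1+0.0062667)^−300) = £196.18.
Total interest on Offer X = 300 × £196.18 − £26,500 = £32,354.00.
Offer Y: at 5.00% the monthly rate is 0.0041667, so the payment is 26,500 × 0.0041667 / (1 − 1.0041667^−240) = £174.89.
Total interest on Offer Y = 240 × £174.89 − £26,500 = £15,473.60.
Offer Y is lower by £16,880.40.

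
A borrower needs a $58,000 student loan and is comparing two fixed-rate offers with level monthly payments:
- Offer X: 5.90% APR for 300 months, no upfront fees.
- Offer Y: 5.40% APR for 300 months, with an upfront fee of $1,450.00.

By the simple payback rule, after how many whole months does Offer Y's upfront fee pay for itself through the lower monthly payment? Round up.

84 months

Offer X: monthly rate = 5.9%/12 = 0.0049167; payment = 58,000 × 0.0049167 / (1 − (1+0.0049167)^−300) = $370.16.
Offer Y: monthly rate = 5.4%/12 = 0.0045000; payment = 58,000 × 0.0045000 / (1 − (1+0.0045000)^−300) = $352.72.
Monthly savings = $370.16 − $352.72 = $17.44.
Break-even = $1,450.00 / $17.44 = 83.14 → 84 months.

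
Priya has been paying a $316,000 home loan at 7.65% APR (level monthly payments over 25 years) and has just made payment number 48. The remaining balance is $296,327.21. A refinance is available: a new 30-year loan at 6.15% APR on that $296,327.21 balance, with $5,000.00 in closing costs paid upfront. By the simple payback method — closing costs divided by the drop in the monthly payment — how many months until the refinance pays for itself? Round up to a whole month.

Current payment = 316,000 × 7.65%/12 / (1 − (1+0.0063750)^−300) = $2,366.13.
Refinanced payment = 296,327.21 × 0.0051250 / (1 − (1+0.0051250)^−360) = $1,805.31.
Monthly savings = $2,366.13 − $1,805.31 = $560.82.
Break-even = $5,000.00 / $560.82 = 8.92 → 9 months.

9 months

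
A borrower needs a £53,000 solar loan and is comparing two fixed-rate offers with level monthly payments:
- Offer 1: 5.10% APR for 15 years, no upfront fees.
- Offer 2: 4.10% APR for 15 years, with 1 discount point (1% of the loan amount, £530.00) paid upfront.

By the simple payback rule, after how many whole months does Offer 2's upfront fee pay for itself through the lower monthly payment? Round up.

Offer 1: at 5.10% the monthly rate is 0.0042500, so the payment is 53,000 × 0.0042500 / (1 − 1.0042500^−180) = £421.89.
Offer 2: monthly rate = 4.1%/12 = 0.0034167; payment = 53,000 × 0.0034167 / (1 − (1+0.0034167)^−180) = £394.70.
Monthly savings = £421.89 − £394.70 = £27.19.
Break-even = £530.00 / £27.19 = 19.49 → 20 months.

20 months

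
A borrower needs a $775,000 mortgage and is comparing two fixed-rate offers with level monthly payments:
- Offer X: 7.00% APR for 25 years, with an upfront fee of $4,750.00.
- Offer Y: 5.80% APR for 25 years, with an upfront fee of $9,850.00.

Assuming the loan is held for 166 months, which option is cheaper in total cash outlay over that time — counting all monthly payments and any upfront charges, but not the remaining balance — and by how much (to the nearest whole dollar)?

Offer X: monthly rate = 7%/12 = 0.0058333; payment = 775,000 × 0.0058333 / (1 − (1+0.0058333)^−300) = $5,477.54.
Offer Y: monthly rate = 5.8%/12 = 0.0048333; payment = 775,000 × 0.0048333 / (1 − (1+0.0048333)^−300) = $4,899.02.
Over 166 months: Offer X costs 166 × $5,477.54 + $4,750.00 = $914,021.64; Offer Y costs 166 × $4,899.02 + $9,850.00 = $823,087.32.
Offer Y is cheaper by $914,021.64 − $823,087.32 = $90,934.32.

Offer Y by $90,934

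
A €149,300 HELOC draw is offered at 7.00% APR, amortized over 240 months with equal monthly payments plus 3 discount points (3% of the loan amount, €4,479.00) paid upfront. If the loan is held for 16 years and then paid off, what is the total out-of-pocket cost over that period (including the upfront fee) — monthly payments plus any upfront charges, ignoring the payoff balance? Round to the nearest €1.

€226,723

At 7.00% the monthly rate is 0.0058333, so the payment is 149,300 × 0.0058333 / (1 − 1.0058333^−240) = €1,157.52.
Total outlay = 192 × €1,157.52 + €4,479.00 = €226,722.84.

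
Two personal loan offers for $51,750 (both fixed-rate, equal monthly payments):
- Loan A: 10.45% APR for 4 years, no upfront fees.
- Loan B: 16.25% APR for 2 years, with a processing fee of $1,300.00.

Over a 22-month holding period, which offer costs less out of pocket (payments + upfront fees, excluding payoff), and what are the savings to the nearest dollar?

Loan A by $28,059

Loan A: at 10.45% the monthly rate is 0.0087083, so the payment is 51,750 × 0.0087083 / (1 − 1.0087083^−48) = $1,323.73.
Loan B: at 16.25% the monthly rate is 0.0135417, so the payment is 51,750 × 0.0135417 / (1 − 1.0135417^−24) = $2,540.03.
Over 22 months: Loan A costs 22 × $1,323.73 = $29,122.06; Loan B costs 22 × $2,540.03 + $1,300.00 = $57,180.66.
Loan A is cheaper by $57,180.66 − $29,122.06 = $28,058.60.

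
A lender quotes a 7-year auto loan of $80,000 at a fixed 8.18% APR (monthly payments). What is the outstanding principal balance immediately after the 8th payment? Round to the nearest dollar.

With monthly rate i = 8.18%/12 = 0.0068167, the balance after k of n payments is P · [(1+i)^n − (1+i)^k] / [(1+i)^n − 1].
(1+0.0068167)^84 = 1.76942956 and (1+0.0068167)^8 = 1.05585230, so the balance is 80,000 × (1.76942956 − 1.05585230) / (1.76942956 − 1) = $74,192.86.

$74,193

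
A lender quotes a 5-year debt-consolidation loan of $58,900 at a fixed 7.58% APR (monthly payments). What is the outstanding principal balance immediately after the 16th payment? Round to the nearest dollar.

With monthly rate i = 7.58%/12 = 0.0063167, the balance after k of n payments is P · [(1+i)^n − (1+i)^k] / [(1+i)^n − 1].
(1+0.0063167)^60 = 1.45908278 and (1+0.0063167)^16 = 1.10599878, so the balance is 58,900 × (1.45908278 − 1.10599878) / (1.45908278 − 1) = $45,300.43.

$45,300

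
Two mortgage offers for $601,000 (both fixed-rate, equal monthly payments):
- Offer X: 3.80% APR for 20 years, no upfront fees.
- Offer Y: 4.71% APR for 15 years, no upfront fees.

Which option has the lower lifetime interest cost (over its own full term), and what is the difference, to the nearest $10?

Offer Y by $19,710

Offer X: at 3.80% the monthly rate is 0.0031667, so the payment is 601,000 × 0.0031667 / (1 − 1.0031667^−240) = $3,578.92.
Total interest on Offer X = 240 × $3,578.92 − $601,000 = $257,940.80.
Offer Y: monthly rate = 4.71%/12 = 0.0039250; payment = 601,000 × 0.0039250 / (1 − (1+0.0039250)^−180) = $4,662.37.
Total interest on Offer Y = 180 × $4,662.37 − $601,000 = $238,226.60.
Offer Y is lower by $19,714.20.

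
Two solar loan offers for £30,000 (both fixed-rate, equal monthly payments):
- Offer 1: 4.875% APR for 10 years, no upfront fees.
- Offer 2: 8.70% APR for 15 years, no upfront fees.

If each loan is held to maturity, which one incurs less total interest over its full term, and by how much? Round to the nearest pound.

Offer 1: at 4.875% the monthly rate is 0.0040625, so the payment is 30,000 × 0.0040625 / (1 − 1.0040625^−120) = £316.37.
Total interest on Offer 1 = 120 × £316.37 − £30,000 = £7,964.40.
Offer 2: monthly rate = 8.7%/12 = 0.0072500; payment = 30,000 × 0.0072500 / (1 − (1+0.0072500)^−180) = £298.95.
Total interest on Offer 2 = 180 × £298.95 − £30,000 = £23,811.00.
Offer 1 is lower by £15,846.60.

Offer 1 by £15,847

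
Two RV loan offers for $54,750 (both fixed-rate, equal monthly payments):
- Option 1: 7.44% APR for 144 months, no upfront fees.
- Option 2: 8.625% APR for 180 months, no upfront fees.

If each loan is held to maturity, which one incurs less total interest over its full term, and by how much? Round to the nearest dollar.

Option 1: monthly rate = 7.44%/12 = 0.0062000; payment = 54,750 × 0.0062000 / (1 − (1+0.0062000)^−144) = $575.96.
Total interest on Option 1 = 144 × $575.96 − $54,750 = $28,188.24.
Option 2: at 8.625% the monthly rate is 0.0071875, so the payment is 54,750 × 0.0071875 / (1 − 1.0071875^−180) = $543.16.
Total interest on Option 2 = 180 × $543.16 − $54,750 = $43,018.80.
Option 1 is lower by $14,830.56.

Option 1 by $14,831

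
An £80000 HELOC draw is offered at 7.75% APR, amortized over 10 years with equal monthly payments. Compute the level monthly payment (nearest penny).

At 7.75% the monthly rate is 0.0064583, so the payment is 80,000 × 0.0064583 / (1 − 1.0064583^−120) = £960.09.

£960.09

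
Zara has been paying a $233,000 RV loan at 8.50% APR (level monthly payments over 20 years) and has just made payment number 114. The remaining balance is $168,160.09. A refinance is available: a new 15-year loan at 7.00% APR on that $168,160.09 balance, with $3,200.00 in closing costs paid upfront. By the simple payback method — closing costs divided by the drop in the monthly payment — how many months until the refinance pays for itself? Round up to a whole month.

Current payment = 233,000 × 8.5%/12 / (1 − (1+0.0070833)^−240) = $2,022.03.
Refinanced payment = 168,160.09 × 0.0058333 / (1 − (1+0.0058333)^−180) = $1,511.47.
Monthly savings = $2,022.03 − $1,511.47 = $510.56.
Break-even = $3,200.00 / $510.56 = 6.27 → 7 months.

7 months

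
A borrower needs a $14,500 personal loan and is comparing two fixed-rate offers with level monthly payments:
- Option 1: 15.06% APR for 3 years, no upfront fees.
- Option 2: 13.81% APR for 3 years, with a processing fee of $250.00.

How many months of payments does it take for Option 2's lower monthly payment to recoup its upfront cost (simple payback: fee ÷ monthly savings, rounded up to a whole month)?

Option 1: at 15.06% the monthly rate is 0.0125500, so the payment is 14,500 × 0.0125500 / (1 − 1.0125500^−36) = $503.07.
Option 2: at 13.81% the monthly rate is 0.0115083, so the payment is 14,500 × 0.0115083 / (1 − 1.0115083^−36) = $494.24.
Monthly savings = $503.07 − $494.24 = $8.83.
Break-even = $250.00 / $8.83 = 28.31 → 29 months.

29 months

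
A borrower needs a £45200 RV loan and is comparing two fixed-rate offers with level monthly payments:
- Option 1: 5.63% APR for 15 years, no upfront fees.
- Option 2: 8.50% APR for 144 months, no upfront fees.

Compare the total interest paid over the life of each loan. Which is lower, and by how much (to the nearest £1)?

Option 1: monthly rate = 5.63%/12 = 0.0046917; payment = 45,200 × 0.0046917 / (1 − (1+0.0046917)^−180) = £372.45.
Total interest on Option 1 = 180 × £372.45 − £45,200 = £21,841.00.
Option 2: monthly rate = 8.5%/12 = 0.0070833; payment = 45,200 × 0.0070833 / (1 − (1+0.0070833)^−144) = £501.75.
Total interest on Option 2 = 144 × £501.75 − £45,200 = £27,052.00.
Option 1 is lower by £5,211.00.

Option 1 by £5,211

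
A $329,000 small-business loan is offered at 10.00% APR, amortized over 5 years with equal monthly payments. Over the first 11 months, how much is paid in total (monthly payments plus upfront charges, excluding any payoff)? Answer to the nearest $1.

Monthly rate = 10%/12 = 0.0083333; payment = 329,000 × 0.0083333 / (1 − (1+0.0083333)^−60) = $6,990.28.
Total outlay = 11 × $6,990.28 = $76,893.08.

$76,893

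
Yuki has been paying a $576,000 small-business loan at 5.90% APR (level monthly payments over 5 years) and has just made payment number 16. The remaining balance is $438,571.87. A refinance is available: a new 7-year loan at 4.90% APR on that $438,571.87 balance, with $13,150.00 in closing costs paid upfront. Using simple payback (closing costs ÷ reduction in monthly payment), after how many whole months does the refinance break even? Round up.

3 months

Current payment = 576,000 × 5.9%/12 / (1 − (1+0.0049167)^−60) = $11,108.93.
Refinanced payment = 438,571.87 × 0.0040833 / (1 − (1+0.0040833)^−84) = $6,178.15.
Monthly savings = $11,108.93 − $6,178.15 = $4,930.78.
Break-even = $13,150.00 / $4,930.78 = 2.67 → 3 months.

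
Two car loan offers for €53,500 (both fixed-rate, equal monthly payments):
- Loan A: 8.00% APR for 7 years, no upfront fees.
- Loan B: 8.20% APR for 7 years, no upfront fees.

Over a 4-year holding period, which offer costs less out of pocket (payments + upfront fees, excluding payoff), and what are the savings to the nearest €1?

Loan A: monthly rate = 8%/12 = 0.0066667; payment = 53,500 × 0.0066667 / (1 − (1+0.0066667)^−84) = €833.86.
Loan B: at 8.20% the monthly rate is 0.0068333, so the payment is 53,500 × 0.0068333 / (1 − 1.0068333^−84) = €839.20.
Over 48 months: Loan A costs 48 × €833.86 = €40,025.28; Loan B costs 48 × €839.20 = €40,281.60.
Loan A is cheaper by €40,281.60 − €40,025.28 = €256.32.

Loan A by €256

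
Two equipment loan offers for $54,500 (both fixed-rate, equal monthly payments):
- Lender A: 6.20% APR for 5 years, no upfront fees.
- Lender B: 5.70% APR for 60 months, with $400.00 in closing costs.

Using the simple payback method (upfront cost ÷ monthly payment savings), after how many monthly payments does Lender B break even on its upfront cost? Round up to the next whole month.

32 months

Lender A: monthly rate = 6.2%/12 = 0.0051667; payment = 54,500 × 0.0051667 / (1 − (1+0.0051667)^−60) = $1,058.71.
Lender B: at 5.70% the monthly rate is 0.0047500, so the payment is 54,500 × 0.0047500 / (1 − 1.0047500^−60) = $1,046.05.
Monthly savings = $1,058.71 − $1,046.05 = $12.66.
Break-even = $400.00 / $12.66 = 31.60 → 32 months.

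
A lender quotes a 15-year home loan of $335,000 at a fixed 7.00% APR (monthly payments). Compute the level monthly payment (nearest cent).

At 7.00% the monthly rate is 0.0058333, so the payment is 335,000 × 0.0058333 / (1 − 1.0058333^−180) = $3,011.07.

$3,011.07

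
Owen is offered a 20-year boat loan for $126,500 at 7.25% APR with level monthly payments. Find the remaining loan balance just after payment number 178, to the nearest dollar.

$51,574

With monthly rate i = 7.25%/12 = 0.0060417, the balance after k of n payments is P · [(1+i)^n − (1+i)^k] / [(1+i)^n − 1].
(1+0.0060417)^240 = 4.24455657 and (1+0.0060417)^178 = 2.92174499, so the balance is 126,500 × (4.24455657 − 2.92174499) / (4.24455657 − 1) = $51,574.28.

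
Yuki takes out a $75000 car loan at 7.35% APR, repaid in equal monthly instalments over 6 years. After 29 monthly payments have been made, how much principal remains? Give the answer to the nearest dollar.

$48,686

With monthly rate i = 7.35%/12 = 0.0061250, the balance after k of n payments is P · [(1+i)^n − (1+i)^k] / [(1+i)^n − 1].
(1+0.0061250)^72 = 1.55217151 and (1+0.0061250)^29 = 1.19373045, so the balance is 75,000 × (1.55217151 − 1.19373045) / (1.55217151 − 1) = $48,686.10.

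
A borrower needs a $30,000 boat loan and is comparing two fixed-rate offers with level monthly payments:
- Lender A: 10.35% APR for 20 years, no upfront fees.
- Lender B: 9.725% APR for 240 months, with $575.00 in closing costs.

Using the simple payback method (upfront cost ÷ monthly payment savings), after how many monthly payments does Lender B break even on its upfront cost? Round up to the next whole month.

47 months

Lender A: monthly rate = 10.35%/12 = 0.0086250; payment = 30,000 × 0.0086250 / (1 − (1+0.0086250)^−240) = $296.50.
Lender B: at 9.725% the monthly rate is 0.0081042, so the payment is 30,000 × 0.0081042 / (1 − 1.0081042^−240) = $284.06.
Monthly savings = $296.50 − $284.06 = $12.44.
Break-even = $575.00 / $12.44 = 46.22 → 47 months.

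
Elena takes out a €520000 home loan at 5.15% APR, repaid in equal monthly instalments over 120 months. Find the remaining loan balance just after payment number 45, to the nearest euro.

€355,490

With monthly rate i = 5.15%/12 = 0.0042917, the balance after k of n payments is P · [(1+i)^n − (1+i)^k] / [(1+i)^n − 1].
(1+0.0042917)^120 = 1.67179525 and (1+0.0042917)^45 = 1.21253325, so the balance is 520,000 × (1.67179525 − 1.21253325) / (1.67179525 − 1) = €355,489.62.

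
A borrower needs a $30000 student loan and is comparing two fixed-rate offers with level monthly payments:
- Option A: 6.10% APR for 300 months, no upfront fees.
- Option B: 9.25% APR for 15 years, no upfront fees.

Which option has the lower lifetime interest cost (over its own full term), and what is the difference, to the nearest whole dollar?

Option B by $2,962

Option A: at 6.10% the monthly rate is 0.0050833, so the payment is 30,000 × 0.0050833 / (1 − 1.0050833^−300) = $195.13.
Total interest on Option A = 300 × $195.13 − $30,000 = $28,539.00.
Option B: at 9.25% the monthly rate is 0.0077083, so the payment is 30,000 × 0.0077083 / (1 − 1.0077083^−180) = $308.76.
Total interest on Option B = 180 × $308.76 − $30,000 = $25,576.80.
Option B is lower by $2,962.20.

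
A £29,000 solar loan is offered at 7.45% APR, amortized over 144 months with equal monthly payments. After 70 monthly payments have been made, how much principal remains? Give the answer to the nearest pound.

With monthly rate i = 7.45%/12 = 0.0062083, the balance after k of n payments is P · [(1+i)^n − (1+i)^k] / [(1+i)^n − 1].
(1+0.0062083)^144 = 2.43814208 and (1+0.0062083)^70 = 1.54224612, so the balance is 29,000 × (2.43814208 − 1.54224612) / (2.43814208 − 1) = £18,065.66.

£18,066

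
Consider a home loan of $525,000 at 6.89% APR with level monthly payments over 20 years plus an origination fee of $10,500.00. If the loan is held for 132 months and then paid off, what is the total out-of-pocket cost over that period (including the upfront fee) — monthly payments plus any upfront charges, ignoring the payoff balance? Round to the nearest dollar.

$543,216

At 6.89% the monthly rate is 0.0057417, so the payment is 525,000 × 0.0057417 / (1 − 1.0057417^−240) = $4,035.73.
Total outlay = 132 × $4,035.73 + $10,500.00 = $543,216.36.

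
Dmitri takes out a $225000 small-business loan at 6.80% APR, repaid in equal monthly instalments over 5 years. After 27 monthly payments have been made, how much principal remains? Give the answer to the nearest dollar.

With monthly rate i = 6.8%/12 = 0.0056667, the balance after k of n payments is P · [(1+i)^n − (1+i)^k] / [(1+i)^n − 1].
(1+0.0056667)^60 = 1.40359990 and (1+0.0056667)^27 = 1.16482182, so the balance is 225,000 × (1.40359990 − 1.16482182) / (1.40359990 − 1) = $133,114.67.

$133,115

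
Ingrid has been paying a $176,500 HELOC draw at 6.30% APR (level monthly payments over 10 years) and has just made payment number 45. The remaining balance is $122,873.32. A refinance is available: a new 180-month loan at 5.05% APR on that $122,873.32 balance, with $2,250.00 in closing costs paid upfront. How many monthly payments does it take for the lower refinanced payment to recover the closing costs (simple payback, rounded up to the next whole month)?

3 months

Current payment = 176,500 × 6.3%/12 / (1 − (1+0.0052500)^−120) = $1,986.21.
Refinanced payment = 122,873.32 × 0.0042083 / (1 − (1+0.0042083)^−180) = $974.88.
Monthly savings = $1,986.21 − $974.88 = $1,011.33.
Break-even = $2,250.00 / $1,011.33 = 2.22 → 3 months.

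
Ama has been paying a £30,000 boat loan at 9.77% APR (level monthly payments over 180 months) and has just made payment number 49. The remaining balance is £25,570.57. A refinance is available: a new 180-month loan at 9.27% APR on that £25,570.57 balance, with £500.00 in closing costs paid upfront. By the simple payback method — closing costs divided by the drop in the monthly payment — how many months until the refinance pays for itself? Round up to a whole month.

10 months

Current payment = 30,000 × 9.77%/12 / (1 − (1+0.0081417)^−180) = £318.17.
Refinanced payment = 25,570.57 × 0.0077250 / (1 − (1+0.0077250)^−180) = £263.48.
Monthly savings = £318.17 − £263.48 = £54.69.
Break-even = £500.00 / £54.69 = 9.14 → 10 months.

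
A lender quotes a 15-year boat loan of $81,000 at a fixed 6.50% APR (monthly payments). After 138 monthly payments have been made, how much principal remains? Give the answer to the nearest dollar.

$26,442

With monthly rate i = 6.5%/12 = 0.0054167, the balance after k of n payments is P · [(1+i)^n − (1+i)^k] / [(1+i)^n − 1].
(1+0.0054167)^180 = 2.64420082 and (1+0.0054167)^138 = 2.10745867, so the balance is 81,000 × (2.64420082 − 2.10745867) / (2.64420082 − 1) = $26,442.09.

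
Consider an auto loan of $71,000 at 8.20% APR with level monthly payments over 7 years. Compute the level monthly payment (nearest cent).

$1,113.71

At 8.20% the monthly rate is 0.0068333, so the payment is 71,000 × 0.0068333 / (1 − 1.0068333^−84) = $1,113.71.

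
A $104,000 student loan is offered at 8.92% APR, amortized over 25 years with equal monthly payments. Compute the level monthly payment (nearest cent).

Monthly rate = 8.92%/12 = 0.0074333; payment = 104,000 × 0.0074333 / (1 − (1+0.0074333)^−300) = $867.07.

$867.07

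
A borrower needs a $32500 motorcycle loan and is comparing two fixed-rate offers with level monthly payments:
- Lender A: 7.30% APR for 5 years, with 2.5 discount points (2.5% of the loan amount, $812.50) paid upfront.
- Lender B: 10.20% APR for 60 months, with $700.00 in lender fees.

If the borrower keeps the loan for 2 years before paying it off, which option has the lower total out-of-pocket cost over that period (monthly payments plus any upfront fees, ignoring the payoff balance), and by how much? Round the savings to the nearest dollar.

Lender A by $981

Lender A: monthly rate = 7.3%/12 = 0.0060833; payment = 32,500 × 0.0060833 / (1 − (1+0.0060833)^−60) = $648.15.
Lender B: monthly rate = 10.2%/12 = 0.0085000; payment = 32,500 × 0.0085000 / (1 − (1+0.0085000)^−60) = $693.73.
Over 24 months: Lender A costs 24 × $648.15 + $812.50 = $16,368.10; Lender B costs 24 × $693.73 + $700.00 = $17,349.52.
Lender A is cheaper by $17,349.52 − $16,368.10 = $981.42.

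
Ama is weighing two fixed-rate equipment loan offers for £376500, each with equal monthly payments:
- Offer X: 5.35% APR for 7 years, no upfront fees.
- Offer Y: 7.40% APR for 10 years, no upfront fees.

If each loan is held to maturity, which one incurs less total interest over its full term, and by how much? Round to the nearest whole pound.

Offer X by £81,721

Offer X: at 5.35% the monthly rate is 0.0044583, so the payment is 376,500 × 0.0044583 / (1 − 1.0044583^−84) = £5,383.56.
Total interest on Offer X = 84 × £5,383.56 − £376,500 = £75,719.04.
Offer Y: monthly rate = 7.4%/12 = 0.0061667; payment = 376,500 × 0.0061667 / (1 − (1+0.0061667)^−120) = £4,449.50.
Total interest on Offer Y = 120 × £4,449.50 − £376,500 = £157,440.00.
Offer X is lower by £81,720.96.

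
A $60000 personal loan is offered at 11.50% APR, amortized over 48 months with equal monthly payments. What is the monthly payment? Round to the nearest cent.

Monthly rate = 11.5%/12 = 0.0095833; payment = 60,000 × 0.0095833 / (1 − (1+0.0095833)^−48) = $1,565.34.

$1,565.34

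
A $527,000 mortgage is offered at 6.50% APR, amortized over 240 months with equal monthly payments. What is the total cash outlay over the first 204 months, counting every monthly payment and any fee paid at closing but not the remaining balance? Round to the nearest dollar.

$801,551

Monthly rate = 6.5%/12 = 0.0054167; payment = 527,000 × 0.0054167 / (1 − (1+0.0054167)^−240) = $3,929.17.
Total outlay = 204 × $3,929.17 = $801,550.68.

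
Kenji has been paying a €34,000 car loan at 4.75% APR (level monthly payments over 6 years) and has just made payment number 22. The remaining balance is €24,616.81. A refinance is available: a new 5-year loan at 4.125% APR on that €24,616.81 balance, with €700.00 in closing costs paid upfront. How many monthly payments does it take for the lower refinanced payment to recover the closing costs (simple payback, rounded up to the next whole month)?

8 months

Current payment = 34,000 × 4.75%/12 / (1 − (1+0.0039583)^−72) = €543.63.
Refinanced payment = 24,616.81 × 0.0034375 / (1 − (1+0.0034375)^−60) = €454.75.
Monthly savings = €543.63 − €454.75 = €88.88.
Break-even = €700.00 / €88.88 = 7.88 → 8 months.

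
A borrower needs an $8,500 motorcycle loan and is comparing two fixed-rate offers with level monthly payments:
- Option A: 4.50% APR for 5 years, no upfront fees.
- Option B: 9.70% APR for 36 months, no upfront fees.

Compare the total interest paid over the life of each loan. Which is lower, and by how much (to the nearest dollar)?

Option A: monthly rate = 4.5%/12 = 0.0037500; payment = 8,500 × 0.0037500 / (1 − (1+0.0037500)^−60) = $158.47.
Total interest on Option A = 60 × $158.47 − $8,500 = $1,008.20.
Option B: monthly rate = 9.7%/12 = 0.0080833; payment = 8,500 × 0.0080833 / (1 − (1+0.0080833)^−36) = $273.08.
Total interest on Option B = 36 × $273.08 − $8,500 = $1,330.88.
Option A is lower by $322.68.

Option A by $323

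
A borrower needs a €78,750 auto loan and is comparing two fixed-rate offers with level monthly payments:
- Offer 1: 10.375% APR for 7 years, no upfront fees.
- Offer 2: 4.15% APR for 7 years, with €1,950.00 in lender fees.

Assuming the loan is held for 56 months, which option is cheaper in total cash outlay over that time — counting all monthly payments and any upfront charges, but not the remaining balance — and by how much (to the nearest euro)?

Offer 2 by €11,534

Offer 1: at 10.375% the monthly rate is 0.0086458, so the payment is 78,750 × 0.0086458 / (1 − 1.0086458^−84) = €1,322.65.
Offer 2: monthly rate = 4.15%/12 = 0.0034583; payment = 78,750 × 0.0034583 / (1 − (1+0.0034583)^−84) = €1,081.86.
Over 56 months: Offer 1 costs 56 × €1,322.65 = €74,068.40; Offer 2 costs 56 × €1,081.86 + €1,950.00 = €62,534.16.
Offer 2 is cheaper by €74,068.40 − €62,534.16 = €11,534.24.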